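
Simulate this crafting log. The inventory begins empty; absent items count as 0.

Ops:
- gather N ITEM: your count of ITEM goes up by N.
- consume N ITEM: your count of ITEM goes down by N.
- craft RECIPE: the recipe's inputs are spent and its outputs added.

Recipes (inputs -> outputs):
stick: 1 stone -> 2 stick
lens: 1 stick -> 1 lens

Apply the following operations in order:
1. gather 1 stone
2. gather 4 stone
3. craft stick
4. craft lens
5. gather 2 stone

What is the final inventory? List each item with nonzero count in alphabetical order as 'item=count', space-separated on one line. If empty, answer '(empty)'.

Answer: lens=1 stick=1 stone=6

Derivation:
After 1 (gather 1 stone): stone=1
After 2 (gather 4 stone): stone=5
After 3 (craft stick): stick=2 stone=4
After 4 (craft lens): lens=1 stick=1 stone=4
After 5 (gather 2 stone): lens=1 stick=1 stone=6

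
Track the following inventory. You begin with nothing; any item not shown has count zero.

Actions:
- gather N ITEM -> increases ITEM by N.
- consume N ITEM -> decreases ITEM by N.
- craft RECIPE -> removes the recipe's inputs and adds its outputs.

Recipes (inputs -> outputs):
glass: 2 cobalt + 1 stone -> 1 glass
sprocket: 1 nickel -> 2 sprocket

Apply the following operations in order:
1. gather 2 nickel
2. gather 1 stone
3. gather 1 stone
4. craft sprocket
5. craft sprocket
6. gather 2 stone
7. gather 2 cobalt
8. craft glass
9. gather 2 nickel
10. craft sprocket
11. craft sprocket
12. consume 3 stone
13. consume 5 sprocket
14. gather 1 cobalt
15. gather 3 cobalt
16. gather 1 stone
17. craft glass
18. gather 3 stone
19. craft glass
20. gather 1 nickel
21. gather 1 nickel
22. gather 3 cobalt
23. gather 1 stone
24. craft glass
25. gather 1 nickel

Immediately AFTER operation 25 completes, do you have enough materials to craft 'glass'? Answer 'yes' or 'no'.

Answer: no

Derivation:
After 1 (gather 2 nickel): nickel=2
After 2 (gather 1 stone): nickel=2 stone=1
After 3 (gather 1 stone): nickel=2 stone=2
After 4 (craft sprocket): nickel=1 sprocket=2 stone=2
After 5 (craft sprocket): sprocket=4 stone=2
After 6 (gather 2 stone): sprocket=4 stone=4
After 7 (gather 2 cobalt): cobalt=2 sprocket=4 stone=4
After 8 (craft glass): glass=1 sprocket=4 stone=3
After 9 (gather 2 nickel): glass=1 nickel=2 sprocket=4 stone=3
After 10 (craft sprocket): glass=1 nickel=1 sprocket=6 stone=3
After 11 (craft sprocket): glass=1 sprocket=8 stone=3
After 12 (consume 3 stone): glass=1 sprocket=8
After 13 (consume 5 sprocket): glass=1 sprocket=3
After 14 (gather 1 cobalt): cobalt=1 glass=1 sprocket=3
After 15 (gather 3 cobalt): cobalt=4 glass=1 sprocket=3
After 16 (gather 1 stone): cobalt=4 glass=1 sprocket=3 stone=1
After 17 (craft glass): cobalt=2 glass=2 sprocket=3
After 18 (gather 3 stone): cobalt=2 glass=2 sprocket=3 stone=3
After 19 (craft glass): glass=3 sprocket=3 stone=2
After 20 (gather 1 nickel): glass=3 nickel=1 sprocket=3 stone=2
After 21 (gather 1 nickel): glass=3 nickel=2 sprocket=3 stone=2
After 22 (gather 3 cobalt): cobalt=3 glass=3 nickel=2 sprocket=3 stone=2
After 23 (gather 1 stone): cobalt=3 glass=3 nickel=2 sprocket=3 stone=3
After 24 (craft glass): cobalt=1 glass=4 nickel=2 sprocket=3 stone=2
After 25 (gather 1 nickel): cobalt=1 glass=4 nickel=3 sprocket=3 stone=2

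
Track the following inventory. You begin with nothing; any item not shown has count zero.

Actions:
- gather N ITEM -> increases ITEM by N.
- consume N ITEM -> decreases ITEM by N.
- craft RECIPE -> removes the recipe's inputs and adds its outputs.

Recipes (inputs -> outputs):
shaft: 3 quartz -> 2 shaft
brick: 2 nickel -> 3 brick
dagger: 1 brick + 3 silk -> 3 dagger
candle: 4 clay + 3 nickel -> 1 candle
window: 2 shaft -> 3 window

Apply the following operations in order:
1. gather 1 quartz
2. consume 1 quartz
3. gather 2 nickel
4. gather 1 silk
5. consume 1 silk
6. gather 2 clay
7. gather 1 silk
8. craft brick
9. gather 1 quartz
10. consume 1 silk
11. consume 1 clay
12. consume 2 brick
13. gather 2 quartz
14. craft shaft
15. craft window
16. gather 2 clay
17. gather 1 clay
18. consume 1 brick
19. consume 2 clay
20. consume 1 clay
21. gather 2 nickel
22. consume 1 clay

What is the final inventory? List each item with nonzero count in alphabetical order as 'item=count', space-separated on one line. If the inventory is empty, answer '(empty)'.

Answer: nickel=2 window=3

Derivation:
After 1 (gather 1 quartz): quartz=1
After 2 (consume 1 quartz): (empty)
After 3 (gather 2 nickel): nickel=2
After 4 (gather 1 silk): nickel=2 silk=1
After 5 (consume 1 silk): nickel=2
After 6 (gather 2 clay): clay=2 nickel=2
After 7 (gather 1 silk): clay=2 nickel=2 silk=1
After 8 (craft brick): brick=3 clay=2 silk=1
After 9 (gather 1 quartz): brick=3 clay=2 quartz=1 silk=1
After 10 (consume 1 silk): brick=3 clay=2 quartz=1
After 11 (consume 1 clay): brick=3 clay=1 quartz=1
After 12 (consume 2 brick): brick=1 clay=1 quartz=1
After 13 (gather 2 quartz): brick=1 clay=1 quartz=3
After 14 (craft shaft): brick=1 clay=1 shaft=2
After 15 (craft window): brick=1 clay=1 window=3
After 16 (gather 2 clay): brick=1 clay=3 window=3
After 17 (gather 1 clay): brick=1 clay=4 window=3
After 18 (consume 1 brick): clay=4 window=3
After 19 (consume 2 clay): clay=2 window=3
After 20 (consume 1 clay): clay=1 window=3
After 21 (gather 2 nickel): clay=1 nickel=2 window=3
After 22 (consume 1 clay): nickel=2 window=3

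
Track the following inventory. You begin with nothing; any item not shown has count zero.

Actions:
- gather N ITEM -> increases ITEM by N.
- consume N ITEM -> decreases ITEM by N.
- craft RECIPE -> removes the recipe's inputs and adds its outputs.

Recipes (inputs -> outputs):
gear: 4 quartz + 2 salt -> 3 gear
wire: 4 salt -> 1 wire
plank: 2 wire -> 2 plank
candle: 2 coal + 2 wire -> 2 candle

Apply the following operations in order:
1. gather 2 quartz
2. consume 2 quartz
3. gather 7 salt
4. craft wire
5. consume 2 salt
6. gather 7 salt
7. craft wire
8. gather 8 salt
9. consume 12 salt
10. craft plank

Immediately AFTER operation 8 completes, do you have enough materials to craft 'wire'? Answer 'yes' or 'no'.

Answer: yes

Derivation:
After 1 (gather 2 quartz): quartz=2
After 2 (consume 2 quartz): (empty)
After 3 (gather 7 salt): salt=7
After 4 (craft wire): salt=3 wire=1
After 5 (consume 2 salt): salt=1 wire=1
After 6 (gather 7 salt): salt=8 wire=1
After 7 (craft wire): salt=4 wire=2
After 8 (gather 8 salt): salt=12 wire=2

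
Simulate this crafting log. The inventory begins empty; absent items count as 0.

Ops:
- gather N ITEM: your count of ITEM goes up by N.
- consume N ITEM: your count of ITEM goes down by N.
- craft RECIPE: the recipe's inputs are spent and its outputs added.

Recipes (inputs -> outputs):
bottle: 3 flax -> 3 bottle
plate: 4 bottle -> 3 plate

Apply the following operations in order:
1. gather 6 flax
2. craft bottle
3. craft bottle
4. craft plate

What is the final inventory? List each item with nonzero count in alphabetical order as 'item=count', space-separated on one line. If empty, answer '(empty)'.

Answer: bottle=2 plate=3

Derivation:
After 1 (gather 6 flax): flax=6
After 2 (craft bottle): bottle=3 flax=3
After 3 (craft bottle): bottle=6
After 4 (craft plate): bottle=2 plate=3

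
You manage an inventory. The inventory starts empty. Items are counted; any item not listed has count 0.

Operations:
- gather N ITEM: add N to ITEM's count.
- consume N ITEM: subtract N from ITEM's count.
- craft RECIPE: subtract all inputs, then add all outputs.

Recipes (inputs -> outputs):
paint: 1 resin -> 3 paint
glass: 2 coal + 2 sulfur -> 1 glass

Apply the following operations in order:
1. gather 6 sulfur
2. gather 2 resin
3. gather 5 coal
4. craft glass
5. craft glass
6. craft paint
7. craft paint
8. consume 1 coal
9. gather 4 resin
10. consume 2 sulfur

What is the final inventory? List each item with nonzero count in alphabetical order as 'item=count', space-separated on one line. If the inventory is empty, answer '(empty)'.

After 1 (gather 6 sulfur): sulfur=6
After 2 (gather 2 resin): resin=2 sulfur=6
After 3 (gather 5 coal): coal=5 resin=2 sulfur=6
After 4 (craft glass): coal=3 glass=1 resin=2 sulfur=4
After 5 (craft glass): coal=1 glass=2 resin=2 sulfur=2
After 6 (craft paint): coal=1 glass=2 paint=3 resin=1 sulfur=2
After 7 (craft paint): coal=1 glass=2 paint=6 sulfur=2
After 8 (consume 1 coal): glass=2 paint=6 sulfur=2
After 9 (gather 4 resin): glass=2 paint=6 resin=4 sulfur=2
After 10 (consume 2 sulfur): glass=2 paint=6 resin=4

Answer: glass=2 paint=6 resin=4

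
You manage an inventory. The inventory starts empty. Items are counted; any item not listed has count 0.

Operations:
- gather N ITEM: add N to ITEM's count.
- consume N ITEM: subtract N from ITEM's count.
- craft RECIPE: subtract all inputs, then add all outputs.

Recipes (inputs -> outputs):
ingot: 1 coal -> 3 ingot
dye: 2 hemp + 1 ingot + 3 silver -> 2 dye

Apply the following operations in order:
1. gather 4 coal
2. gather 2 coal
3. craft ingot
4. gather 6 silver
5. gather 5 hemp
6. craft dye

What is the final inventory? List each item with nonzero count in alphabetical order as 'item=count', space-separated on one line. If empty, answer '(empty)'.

Answer: coal=5 dye=2 hemp=3 ingot=2 silver=3

Derivation:
After 1 (gather 4 coal): coal=4
After 2 (gather 2 coal): coal=6
After 3 (craft ingot): coal=5 ingot=3
After 4 (gather 6 silver): coal=5 ingot=3 silver=6
After 5 (gather 5 hemp): coal=5 hemp=5 ingot=3 silver=6
After 6 (craft dye): coal=5 dye=2 hemp=3 ingot=2 silver=3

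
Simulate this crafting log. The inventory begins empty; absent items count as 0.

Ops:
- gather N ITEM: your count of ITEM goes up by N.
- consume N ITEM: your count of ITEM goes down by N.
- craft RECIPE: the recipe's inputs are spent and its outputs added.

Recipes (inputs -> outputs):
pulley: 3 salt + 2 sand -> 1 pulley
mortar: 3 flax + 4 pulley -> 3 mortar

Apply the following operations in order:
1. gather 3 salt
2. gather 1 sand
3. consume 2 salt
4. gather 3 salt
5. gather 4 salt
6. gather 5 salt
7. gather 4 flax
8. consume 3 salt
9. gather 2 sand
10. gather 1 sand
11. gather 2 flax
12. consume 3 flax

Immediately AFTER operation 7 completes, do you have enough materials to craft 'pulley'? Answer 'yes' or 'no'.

After 1 (gather 3 salt): salt=3
After 2 (gather 1 sand): salt=3 sand=1
After 3 (consume 2 salt): salt=1 sand=1
After 4 (gather 3 salt): salt=4 sand=1
After 5 (gather 4 salt): salt=8 sand=1
After 6 (gather 5 salt): salt=13 sand=1
After 7 (gather 4 flax): flax=4 salt=13 sand=1

Answer: no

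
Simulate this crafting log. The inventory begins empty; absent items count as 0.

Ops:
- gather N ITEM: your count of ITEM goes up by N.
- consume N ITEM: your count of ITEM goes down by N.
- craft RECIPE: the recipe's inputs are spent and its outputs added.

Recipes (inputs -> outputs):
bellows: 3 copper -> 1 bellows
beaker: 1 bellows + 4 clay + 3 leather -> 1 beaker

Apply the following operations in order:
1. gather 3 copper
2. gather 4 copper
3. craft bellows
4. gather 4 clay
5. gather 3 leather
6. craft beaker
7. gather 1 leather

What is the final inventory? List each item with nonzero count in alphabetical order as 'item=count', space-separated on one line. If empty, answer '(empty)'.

After 1 (gather 3 copper): copper=3
After 2 (gather 4 copper): copper=7
After 3 (craft bellows): bellows=1 copper=4
After 4 (gather 4 clay): bellows=1 clay=4 copper=4
After 5 (gather 3 leather): bellows=1 clay=4 copper=4 leather=3
After 6 (craft beaker): beaker=1 copper=4
After 7 (gather 1 leather): beaker=1 copper=4 leather=1

Answer: beaker=1 copper=4 leather=1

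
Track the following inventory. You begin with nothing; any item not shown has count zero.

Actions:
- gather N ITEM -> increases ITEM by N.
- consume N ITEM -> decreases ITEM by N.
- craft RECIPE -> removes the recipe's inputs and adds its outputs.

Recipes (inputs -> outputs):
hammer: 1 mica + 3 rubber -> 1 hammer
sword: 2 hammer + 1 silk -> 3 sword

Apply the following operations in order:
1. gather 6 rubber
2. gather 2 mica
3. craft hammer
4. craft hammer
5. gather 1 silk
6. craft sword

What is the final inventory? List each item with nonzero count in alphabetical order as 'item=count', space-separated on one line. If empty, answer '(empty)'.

After 1 (gather 6 rubber): rubber=6
After 2 (gather 2 mica): mica=2 rubber=6
After 3 (craft hammer): hammer=1 mica=1 rubber=3
After 4 (craft hammer): hammer=2
After 5 (gather 1 silk): hammer=2 silk=1
After 6 (craft sword): sword=3

Answer: sword=3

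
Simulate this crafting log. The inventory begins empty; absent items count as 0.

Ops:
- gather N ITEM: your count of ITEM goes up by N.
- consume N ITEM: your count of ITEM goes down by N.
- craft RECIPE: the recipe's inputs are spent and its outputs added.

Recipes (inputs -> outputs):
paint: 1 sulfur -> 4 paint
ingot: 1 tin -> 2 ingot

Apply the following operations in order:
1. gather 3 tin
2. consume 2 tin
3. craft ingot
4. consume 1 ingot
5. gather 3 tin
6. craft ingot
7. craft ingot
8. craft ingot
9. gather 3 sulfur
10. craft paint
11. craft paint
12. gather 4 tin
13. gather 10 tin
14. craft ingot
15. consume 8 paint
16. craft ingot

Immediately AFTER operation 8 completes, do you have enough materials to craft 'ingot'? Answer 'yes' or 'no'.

Answer: no

Derivation:
After 1 (gather 3 tin): tin=3
After 2 (consume 2 tin): tin=1
After 3 (craft ingot): ingot=2
After 4 (consume 1 ingot): ingot=1
After 5 (gather 3 tin): ingot=1 tin=3
After 6 (craft ingot): ingot=3 tin=2
After 7 (craft ingot): ingot=5 tin=1
After 8 (craft ingot): ingot=7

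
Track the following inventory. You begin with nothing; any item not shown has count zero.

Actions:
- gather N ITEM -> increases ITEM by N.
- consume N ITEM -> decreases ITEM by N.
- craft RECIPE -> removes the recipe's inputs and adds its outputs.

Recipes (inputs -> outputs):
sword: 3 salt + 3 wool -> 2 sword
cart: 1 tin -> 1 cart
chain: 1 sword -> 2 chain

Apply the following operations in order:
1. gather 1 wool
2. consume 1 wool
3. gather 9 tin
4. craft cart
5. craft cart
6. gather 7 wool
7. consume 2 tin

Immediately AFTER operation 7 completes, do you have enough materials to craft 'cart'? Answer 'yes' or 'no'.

Answer: yes

Derivation:
After 1 (gather 1 wool): wool=1
After 2 (consume 1 wool): (empty)
After 3 (gather 9 tin): tin=9
After 4 (craft cart): cart=1 tin=8
After 5 (craft cart): cart=2 tin=7
After 6 (gather 7 wool): cart=2 tin=7 wool=7
After 7 (consume 2 tin): cart=2 tin=5 wool=7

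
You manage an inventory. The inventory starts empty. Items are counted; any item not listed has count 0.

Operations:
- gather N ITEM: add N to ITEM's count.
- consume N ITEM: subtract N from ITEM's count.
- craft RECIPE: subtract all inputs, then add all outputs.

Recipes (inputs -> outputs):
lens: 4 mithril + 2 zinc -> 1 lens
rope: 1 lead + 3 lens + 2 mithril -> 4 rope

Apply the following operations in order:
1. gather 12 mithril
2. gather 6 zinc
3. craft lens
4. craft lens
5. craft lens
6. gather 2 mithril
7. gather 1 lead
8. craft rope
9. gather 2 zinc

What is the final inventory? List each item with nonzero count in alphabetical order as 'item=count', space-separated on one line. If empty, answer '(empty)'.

Answer: rope=4 zinc=2

Derivation:
After 1 (gather 12 mithril): mithril=12
After 2 (gather 6 zinc): mithril=12 zinc=6
After 3 (craft lens): lens=1 mithril=8 zinc=4
After 4 (craft lens): lens=2 mithril=4 zinc=2
After 5 (craft lens): lens=3
After 6 (gather 2 mithril): lens=3 mithril=2
After 7 (gather 1 lead): lead=1 lens=3 mithril=2
After 8 (craft rope): rope=4
After 9 (gather 2 zinc): rope=4 zinc=2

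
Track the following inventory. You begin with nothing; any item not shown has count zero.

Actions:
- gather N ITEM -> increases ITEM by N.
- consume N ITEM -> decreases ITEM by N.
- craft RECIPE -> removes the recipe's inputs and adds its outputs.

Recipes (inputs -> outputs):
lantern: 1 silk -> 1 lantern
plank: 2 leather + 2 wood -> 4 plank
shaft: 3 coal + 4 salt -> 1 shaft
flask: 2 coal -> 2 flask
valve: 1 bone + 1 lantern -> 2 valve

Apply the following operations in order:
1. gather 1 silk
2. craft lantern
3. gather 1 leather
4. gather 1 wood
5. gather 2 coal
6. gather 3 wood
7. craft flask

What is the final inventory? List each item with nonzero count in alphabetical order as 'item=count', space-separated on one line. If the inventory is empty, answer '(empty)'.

After 1 (gather 1 silk): silk=1
After 2 (craft lantern): lantern=1
After 3 (gather 1 leather): lantern=1 leather=1
After 4 (gather 1 wood): lantern=1 leather=1 wood=1
After 5 (gather 2 coal): coal=2 lantern=1 leather=1 wood=1
After 6 (gather 3 wood): coal=2 lantern=1 leather=1 wood=4
After 7 (craft flask): flask=2 lantern=1 leather=1 wood=4

Answer: flask=2 lantern=1 leather=1 wood=4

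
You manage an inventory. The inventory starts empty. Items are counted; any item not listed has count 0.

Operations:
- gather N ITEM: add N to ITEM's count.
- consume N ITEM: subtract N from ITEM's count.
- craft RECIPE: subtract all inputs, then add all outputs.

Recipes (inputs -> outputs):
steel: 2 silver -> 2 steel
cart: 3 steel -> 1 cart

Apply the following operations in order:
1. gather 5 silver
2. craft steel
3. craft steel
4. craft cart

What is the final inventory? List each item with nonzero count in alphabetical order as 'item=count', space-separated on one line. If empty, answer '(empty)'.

After 1 (gather 5 silver): silver=5
After 2 (craft steel): silver=3 steel=2
After 3 (craft steel): silver=1 steel=4
After 4 (craft cart): cart=1 silver=1 steel=1

Answer: cart=1 silver=1 steel=1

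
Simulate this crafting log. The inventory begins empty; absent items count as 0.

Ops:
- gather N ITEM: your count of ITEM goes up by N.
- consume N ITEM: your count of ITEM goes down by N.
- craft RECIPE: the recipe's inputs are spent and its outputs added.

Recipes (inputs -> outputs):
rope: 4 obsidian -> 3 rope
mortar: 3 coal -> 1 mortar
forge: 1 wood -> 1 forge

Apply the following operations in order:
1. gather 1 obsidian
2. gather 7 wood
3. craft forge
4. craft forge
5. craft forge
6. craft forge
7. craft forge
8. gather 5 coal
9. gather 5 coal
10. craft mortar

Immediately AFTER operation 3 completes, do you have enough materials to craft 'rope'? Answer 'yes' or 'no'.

Answer: no

Derivation:
After 1 (gather 1 obsidian): obsidian=1
After 2 (gather 7 wood): obsidian=1 wood=7
After 3 (craft forge): forge=1 obsidian=1 wood=6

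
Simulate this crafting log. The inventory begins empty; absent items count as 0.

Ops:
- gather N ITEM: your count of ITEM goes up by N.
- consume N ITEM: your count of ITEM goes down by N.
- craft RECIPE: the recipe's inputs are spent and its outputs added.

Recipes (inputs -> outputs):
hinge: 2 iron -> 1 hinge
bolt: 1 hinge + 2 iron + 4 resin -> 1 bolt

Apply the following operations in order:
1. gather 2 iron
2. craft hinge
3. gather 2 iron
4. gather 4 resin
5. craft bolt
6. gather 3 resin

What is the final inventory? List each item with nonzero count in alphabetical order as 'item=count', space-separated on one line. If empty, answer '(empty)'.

Answer: bolt=1 resin=3

Derivation:
After 1 (gather 2 iron): iron=2
After 2 (craft hinge): hinge=1
After 3 (gather 2 iron): hinge=1 iron=2
After 4 (gather 4 resin): hinge=1 iron=2 resin=4
After 5 (craft bolt): bolt=1
After 6 (gather 3 resin): bolt=1 resin=3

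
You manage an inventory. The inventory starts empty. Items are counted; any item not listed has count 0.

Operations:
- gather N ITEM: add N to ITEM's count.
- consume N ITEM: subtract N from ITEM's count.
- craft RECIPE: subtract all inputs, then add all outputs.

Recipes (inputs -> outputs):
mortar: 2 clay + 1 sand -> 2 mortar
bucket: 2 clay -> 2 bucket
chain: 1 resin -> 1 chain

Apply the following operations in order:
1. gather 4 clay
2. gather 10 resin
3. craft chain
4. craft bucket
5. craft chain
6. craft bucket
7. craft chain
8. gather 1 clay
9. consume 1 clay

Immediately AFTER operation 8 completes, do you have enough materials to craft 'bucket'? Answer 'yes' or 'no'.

Answer: no

Derivation:
After 1 (gather 4 clay): clay=4
After 2 (gather 10 resin): clay=4 resin=10
After 3 (craft chain): chain=1 clay=4 resin=9
After 4 (craft bucket): bucket=2 chain=1 clay=2 resin=9
After 5 (craft chain): bucket=2 chain=2 clay=2 resin=8
After 6 (craft bucket): bucket=4 chain=2 resin=8
After 7 (craft chain): bucket=4 chain=3 resin=7
After 8 (gather 1 clay): bucket=4 chain=3 clay=1 resin=7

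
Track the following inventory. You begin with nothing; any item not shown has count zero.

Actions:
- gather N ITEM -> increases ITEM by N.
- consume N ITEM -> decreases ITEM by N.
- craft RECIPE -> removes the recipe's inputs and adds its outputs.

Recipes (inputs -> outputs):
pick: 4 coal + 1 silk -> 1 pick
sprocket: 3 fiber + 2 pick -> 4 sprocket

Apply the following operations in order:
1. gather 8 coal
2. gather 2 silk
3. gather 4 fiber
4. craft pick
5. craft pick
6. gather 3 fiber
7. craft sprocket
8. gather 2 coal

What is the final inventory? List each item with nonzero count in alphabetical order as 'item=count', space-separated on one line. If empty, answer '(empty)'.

After 1 (gather 8 coal): coal=8
After 2 (gather 2 silk): coal=8 silk=2
After 3 (gather 4 fiber): coal=8 fiber=4 silk=2
After 4 (craft pick): coal=4 fiber=4 pick=1 silk=1
After 5 (craft pick): fiber=4 pick=2
After 6 (gather 3 fiber): fiber=7 pick=2
After 7 (craft sprocket): fiber=4 sprocket=4
After 8 (gather 2 coal): coal=2 fiber=4 sprocket=4

Answer: coal=2 fiber=4 sprocket=4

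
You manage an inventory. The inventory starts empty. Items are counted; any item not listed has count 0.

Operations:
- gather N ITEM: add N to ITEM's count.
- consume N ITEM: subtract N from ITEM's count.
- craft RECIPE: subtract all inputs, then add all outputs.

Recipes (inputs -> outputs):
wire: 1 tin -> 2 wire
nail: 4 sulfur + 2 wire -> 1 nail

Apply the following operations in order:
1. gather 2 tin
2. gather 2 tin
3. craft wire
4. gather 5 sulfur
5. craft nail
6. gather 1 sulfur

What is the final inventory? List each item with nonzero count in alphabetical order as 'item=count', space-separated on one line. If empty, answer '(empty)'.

Answer: nail=1 sulfur=2 tin=3

Derivation:
After 1 (gather 2 tin): tin=2
After 2 (gather 2 tin): tin=4
After 3 (craft wire): tin=3 wire=2
After 4 (gather 5 sulfur): sulfur=5 tin=3 wire=2
After 5 (craft nail): nail=1 sulfur=1 tin=3
After 6 (gather 1 sulfur): nail=1 sulfur=2 tin=3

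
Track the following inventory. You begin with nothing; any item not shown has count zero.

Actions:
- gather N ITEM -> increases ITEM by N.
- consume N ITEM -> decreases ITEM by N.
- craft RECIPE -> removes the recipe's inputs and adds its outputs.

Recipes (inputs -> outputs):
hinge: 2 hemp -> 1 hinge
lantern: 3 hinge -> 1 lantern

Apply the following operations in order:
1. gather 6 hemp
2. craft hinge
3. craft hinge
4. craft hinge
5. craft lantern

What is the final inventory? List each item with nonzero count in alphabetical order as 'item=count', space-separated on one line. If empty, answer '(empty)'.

After 1 (gather 6 hemp): hemp=6
After 2 (craft hinge): hemp=4 hinge=1
After 3 (craft hinge): hemp=2 hinge=2
After 4 (craft hinge): hinge=3
After 5 (craft lantern): lantern=1

Answer: lantern=1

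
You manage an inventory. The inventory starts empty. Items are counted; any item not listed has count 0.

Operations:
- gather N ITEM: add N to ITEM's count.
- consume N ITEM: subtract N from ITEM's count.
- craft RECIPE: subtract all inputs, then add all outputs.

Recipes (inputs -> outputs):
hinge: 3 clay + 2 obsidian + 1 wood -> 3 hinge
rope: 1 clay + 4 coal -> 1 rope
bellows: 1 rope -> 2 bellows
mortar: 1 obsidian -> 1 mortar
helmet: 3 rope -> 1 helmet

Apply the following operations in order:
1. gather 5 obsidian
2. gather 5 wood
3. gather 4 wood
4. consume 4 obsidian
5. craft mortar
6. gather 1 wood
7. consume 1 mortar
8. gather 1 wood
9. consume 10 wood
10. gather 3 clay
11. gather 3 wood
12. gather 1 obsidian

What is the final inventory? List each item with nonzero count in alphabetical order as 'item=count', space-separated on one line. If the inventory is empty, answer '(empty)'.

After 1 (gather 5 obsidian): obsidian=5
After 2 (gather 5 wood): obsidian=5 wood=5
After 3 (gather 4 wood): obsidian=5 wood=9
After 4 (consume 4 obsidian): obsidian=1 wood=9
After 5 (craft mortar): mortar=1 wood=9
After 6 (gather 1 wood): mortar=1 wood=10
After 7 (consume 1 mortar): wood=10
After 8 (gather 1 wood): wood=11
After 9 (consume 10 wood): wood=1
After 10 (gather 3 clay): clay=3 wood=1
After 11 (gather 3 wood): clay=3 wood=4
After 12 (gather 1 obsidian): clay=3 obsidian=1 wood=4

Answer: clay=3 obsidian=1 wood=4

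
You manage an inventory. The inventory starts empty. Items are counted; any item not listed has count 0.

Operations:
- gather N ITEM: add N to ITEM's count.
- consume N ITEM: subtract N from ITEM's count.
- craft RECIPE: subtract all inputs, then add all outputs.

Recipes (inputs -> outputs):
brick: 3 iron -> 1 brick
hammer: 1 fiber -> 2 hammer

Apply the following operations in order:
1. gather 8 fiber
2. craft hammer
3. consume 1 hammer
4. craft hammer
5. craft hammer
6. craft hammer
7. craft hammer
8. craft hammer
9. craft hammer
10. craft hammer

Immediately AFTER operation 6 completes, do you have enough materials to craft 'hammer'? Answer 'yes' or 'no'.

After 1 (gather 8 fiber): fiber=8
After 2 (craft hammer): fiber=7 hammer=2
After 3 (consume 1 hammer): fiber=7 hammer=1
After 4 (craft hammer): fiber=6 hammer=3
After 5 (craft hammer): fiber=5 hammer=5
After 6 (craft hammer): fiber=4 hammer=7

Answer: yes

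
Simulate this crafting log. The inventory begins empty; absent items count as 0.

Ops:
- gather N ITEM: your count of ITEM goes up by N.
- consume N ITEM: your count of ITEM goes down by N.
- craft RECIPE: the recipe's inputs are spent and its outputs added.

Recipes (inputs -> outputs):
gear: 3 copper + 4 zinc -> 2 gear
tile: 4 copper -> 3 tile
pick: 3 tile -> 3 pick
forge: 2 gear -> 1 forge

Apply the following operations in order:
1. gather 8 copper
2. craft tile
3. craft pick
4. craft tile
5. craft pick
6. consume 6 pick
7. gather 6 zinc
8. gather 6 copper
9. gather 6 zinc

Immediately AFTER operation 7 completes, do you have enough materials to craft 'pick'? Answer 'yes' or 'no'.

After 1 (gather 8 copper): copper=8
After 2 (craft tile): copper=4 tile=3
After 3 (craft pick): copper=4 pick=3
After 4 (craft tile): pick=3 tile=3
After 5 (craft pick): pick=6
After 6 (consume 6 pick): (empty)
After 7 (gather 6 zinc): zinc=6

Answer: no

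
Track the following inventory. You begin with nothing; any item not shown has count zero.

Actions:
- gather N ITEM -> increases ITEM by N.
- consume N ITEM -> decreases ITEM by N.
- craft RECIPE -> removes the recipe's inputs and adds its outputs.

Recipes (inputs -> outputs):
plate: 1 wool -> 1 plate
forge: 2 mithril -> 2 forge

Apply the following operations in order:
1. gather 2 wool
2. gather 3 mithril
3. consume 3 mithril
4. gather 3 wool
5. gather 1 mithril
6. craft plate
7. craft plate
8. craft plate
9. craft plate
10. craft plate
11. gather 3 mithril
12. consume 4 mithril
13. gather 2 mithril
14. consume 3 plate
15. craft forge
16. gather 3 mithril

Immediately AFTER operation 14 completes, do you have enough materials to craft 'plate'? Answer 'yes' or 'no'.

After 1 (gather 2 wool): wool=2
After 2 (gather 3 mithril): mithril=3 wool=2
After 3 (consume 3 mithril): wool=2
After 4 (gather 3 wool): wool=5
After 5 (gather 1 mithril): mithril=1 wool=5
After 6 (craft plate): mithril=1 plate=1 wool=4
After 7 (craft plate): mithril=1 plate=2 wool=3
After 8 (craft plate): mithril=1 plate=3 wool=2
After 9 (craft plate): mithril=1 plate=4 wool=1
After 10 (craft plate): mithril=1 plate=5
After 11 (gather 3 mithril): mithril=4 plate=5
After 12 (consume 4 mithril): plate=5
After 13 (gather 2 mithril): mithril=2 plate=5
After 14 (consume 3 plate): mithril=2 plate=2

Answer: no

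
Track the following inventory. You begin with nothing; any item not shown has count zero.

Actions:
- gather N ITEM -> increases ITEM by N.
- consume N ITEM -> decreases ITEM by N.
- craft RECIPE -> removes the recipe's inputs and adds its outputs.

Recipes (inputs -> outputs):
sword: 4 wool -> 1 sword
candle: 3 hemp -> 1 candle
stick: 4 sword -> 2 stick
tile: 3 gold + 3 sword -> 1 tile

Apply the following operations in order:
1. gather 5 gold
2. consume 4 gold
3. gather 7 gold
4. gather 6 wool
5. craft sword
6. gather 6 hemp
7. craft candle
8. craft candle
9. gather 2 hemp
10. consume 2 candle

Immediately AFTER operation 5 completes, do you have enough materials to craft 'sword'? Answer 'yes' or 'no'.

After 1 (gather 5 gold): gold=5
After 2 (consume 4 gold): gold=1
After 3 (gather 7 gold): gold=8
After 4 (gather 6 wool): gold=8 wool=6
After 5 (craft sword): gold=8 sword=1 wool=2

Answer: no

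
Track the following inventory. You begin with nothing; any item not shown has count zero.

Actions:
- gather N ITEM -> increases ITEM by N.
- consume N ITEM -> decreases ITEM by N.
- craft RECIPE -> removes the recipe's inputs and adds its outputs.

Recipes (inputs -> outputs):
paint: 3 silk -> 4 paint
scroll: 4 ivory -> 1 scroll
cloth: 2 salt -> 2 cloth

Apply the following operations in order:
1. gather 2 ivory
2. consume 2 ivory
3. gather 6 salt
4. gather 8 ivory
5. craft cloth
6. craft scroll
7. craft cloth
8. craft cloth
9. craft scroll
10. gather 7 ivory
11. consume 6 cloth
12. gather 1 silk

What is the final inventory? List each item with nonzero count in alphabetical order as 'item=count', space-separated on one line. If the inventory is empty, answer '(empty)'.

Answer: ivory=7 scroll=2 silk=1

Derivation:
After 1 (gather 2 ivory): ivory=2
After 2 (consume 2 ivory): (empty)
After 3 (gather 6 salt): salt=6
After 4 (gather 8 ivory): ivory=8 salt=6
After 5 (craft cloth): cloth=2 ivory=8 salt=4
After 6 (craft scroll): cloth=2 ivory=4 salt=4 scroll=1
After 7 (craft cloth): cloth=4 ivory=4 salt=2 scroll=1
After 8 (craft cloth): cloth=6 ivory=4 scroll=1
After 9 (craft scroll): cloth=6 scroll=2
After 10 (gather 7 ivory): cloth=6 ivory=7 scroll=2
After 11 (consume 6 cloth): ivory=7 scroll=2
After 12 (gather 1 silk): ivory=7 scroll=2 silk=1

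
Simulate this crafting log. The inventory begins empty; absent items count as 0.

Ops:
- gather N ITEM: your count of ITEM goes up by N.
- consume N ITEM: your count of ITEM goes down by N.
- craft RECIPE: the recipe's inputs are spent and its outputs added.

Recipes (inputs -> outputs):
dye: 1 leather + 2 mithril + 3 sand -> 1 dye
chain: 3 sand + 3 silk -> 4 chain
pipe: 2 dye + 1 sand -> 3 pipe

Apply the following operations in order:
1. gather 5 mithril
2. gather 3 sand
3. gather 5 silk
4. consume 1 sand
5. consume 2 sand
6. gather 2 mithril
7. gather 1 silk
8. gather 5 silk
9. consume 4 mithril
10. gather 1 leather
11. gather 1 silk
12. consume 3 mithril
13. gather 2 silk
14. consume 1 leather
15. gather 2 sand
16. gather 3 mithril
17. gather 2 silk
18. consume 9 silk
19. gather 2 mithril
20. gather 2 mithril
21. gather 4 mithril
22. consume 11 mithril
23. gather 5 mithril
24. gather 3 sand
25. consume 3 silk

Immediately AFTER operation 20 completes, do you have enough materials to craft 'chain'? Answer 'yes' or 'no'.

Answer: no

Derivation:
After 1 (gather 5 mithril): mithril=5
After 2 (gather 3 sand): mithril=5 sand=3
After 3 (gather 5 silk): mithril=5 sand=3 silk=5
After 4 (consume 1 sand): mithril=5 sand=2 silk=5
After 5 (consume 2 sand): mithril=5 silk=5
After 6 (gather 2 mithril): mithril=7 silk=5
After 7 (gather 1 silk): mithril=7 silk=6
After 8 (gather 5 silk): mithril=7 silk=11
After 9 (consume 4 mithril): mithril=3 silk=11
After 10 (gather 1 leather): leather=1 mithril=3 silk=11
After 11 (gather 1 silk): leather=1 mithril=3 silk=12
After 12 (consume 3 mithril): leather=1 silk=12
After 13 (gather 2 silk): leather=1 silk=14
After 14 (consume 1 leather): silk=14
After 15 (gather 2 sand): sand=2 silk=14
After 16 (gather 3 mithril): mithril=3 sand=2 silk=14
After 17 (gather 2 silk): mithril=3 sand=2 silk=16
After 18 (consume 9 silk): mithril=3 sand=2 silk=7
After 19 (gather 2 mithril): mithril=5 sand=2 silk=7
After 20 (gather 2 mithril): mithril=7 sand=2 silk=7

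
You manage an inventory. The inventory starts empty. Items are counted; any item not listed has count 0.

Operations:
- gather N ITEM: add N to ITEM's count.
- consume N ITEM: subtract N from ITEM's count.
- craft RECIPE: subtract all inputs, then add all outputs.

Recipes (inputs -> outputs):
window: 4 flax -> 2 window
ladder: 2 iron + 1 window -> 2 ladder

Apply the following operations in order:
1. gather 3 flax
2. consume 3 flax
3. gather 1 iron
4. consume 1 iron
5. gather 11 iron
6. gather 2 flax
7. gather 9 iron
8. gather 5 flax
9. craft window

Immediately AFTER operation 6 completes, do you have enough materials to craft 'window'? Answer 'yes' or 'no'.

Answer: no

Derivation:
After 1 (gather 3 flax): flax=3
After 2 (consume 3 flax): (empty)
After 3 (gather 1 iron): iron=1
After 4 (consume 1 iron): (empty)
After 5 (gather 11 iron): iron=11
After 6 (gather 2 flax): flax=2 iron=11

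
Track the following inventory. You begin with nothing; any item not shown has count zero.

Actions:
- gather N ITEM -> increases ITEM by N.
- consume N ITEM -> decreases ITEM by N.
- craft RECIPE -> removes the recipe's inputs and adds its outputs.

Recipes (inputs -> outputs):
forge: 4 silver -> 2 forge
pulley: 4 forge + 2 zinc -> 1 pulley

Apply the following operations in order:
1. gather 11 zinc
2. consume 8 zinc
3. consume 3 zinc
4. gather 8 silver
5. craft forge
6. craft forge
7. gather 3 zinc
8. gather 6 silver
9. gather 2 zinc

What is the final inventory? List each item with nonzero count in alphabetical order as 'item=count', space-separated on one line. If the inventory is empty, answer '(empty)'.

Answer: forge=4 silver=6 zinc=5

Derivation:
After 1 (gather 11 zinc): zinc=11
After 2 (consume 8 zinc): zinc=3
After 3 (consume 3 zinc): (empty)
After 4 (gather 8 silver): silver=8
After 5 (craft forge): forge=2 silver=4
After 6 (craft forge): forge=4
After 7 (gather 3 zinc): forge=4 zinc=3
After 8 (gather 6 silver): forge=4 silver=6 zinc=3
After 9 (gather 2 zinc): forge=4 silver=6 zinc=5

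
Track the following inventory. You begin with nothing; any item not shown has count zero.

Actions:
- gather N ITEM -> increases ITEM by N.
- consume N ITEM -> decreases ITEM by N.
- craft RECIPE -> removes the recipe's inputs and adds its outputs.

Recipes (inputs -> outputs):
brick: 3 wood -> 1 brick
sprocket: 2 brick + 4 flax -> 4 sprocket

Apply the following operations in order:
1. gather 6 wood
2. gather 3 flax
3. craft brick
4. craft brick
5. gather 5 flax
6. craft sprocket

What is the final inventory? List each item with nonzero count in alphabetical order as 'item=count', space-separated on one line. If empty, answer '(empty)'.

Answer: flax=4 sprocket=4

Derivation:
After 1 (gather 6 wood): wood=6
After 2 (gather 3 flax): flax=3 wood=6
After 3 (craft brick): brick=1 flax=3 wood=3
After 4 (craft brick): brick=2 flax=3
After 5 (gather 5 flax): brick=2 flax=8
After 6 (craft sprocket): flax=4 sprocket=4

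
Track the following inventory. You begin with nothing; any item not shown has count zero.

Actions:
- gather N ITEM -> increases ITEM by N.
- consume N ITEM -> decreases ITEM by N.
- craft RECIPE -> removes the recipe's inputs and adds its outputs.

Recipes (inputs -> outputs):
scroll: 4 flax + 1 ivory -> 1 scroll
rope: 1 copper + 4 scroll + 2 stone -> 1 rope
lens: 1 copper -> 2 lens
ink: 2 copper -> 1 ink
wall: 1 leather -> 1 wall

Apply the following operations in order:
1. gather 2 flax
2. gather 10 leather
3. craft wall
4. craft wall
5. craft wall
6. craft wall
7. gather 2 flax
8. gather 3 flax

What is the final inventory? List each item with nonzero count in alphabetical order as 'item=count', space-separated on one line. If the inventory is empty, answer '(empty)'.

Answer: flax=7 leather=6 wall=4

Derivation:
After 1 (gather 2 flax): flax=2
After 2 (gather 10 leather): flax=2 leather=10
After 3 (craft wall): flax=2 leather=9 wall=1
After 4 (craft wall): flax=2 leather=8 wall=2
After 5 (craft wall): flax=2 leather=7 wall=3
After 6 (craft wall): flax=2 leather=6 wall=4
After 7 (gather 2 flax): flax=4 leather=6 wall=4
After 8 (gather 3 flax): flax=7 leather=6 wall=4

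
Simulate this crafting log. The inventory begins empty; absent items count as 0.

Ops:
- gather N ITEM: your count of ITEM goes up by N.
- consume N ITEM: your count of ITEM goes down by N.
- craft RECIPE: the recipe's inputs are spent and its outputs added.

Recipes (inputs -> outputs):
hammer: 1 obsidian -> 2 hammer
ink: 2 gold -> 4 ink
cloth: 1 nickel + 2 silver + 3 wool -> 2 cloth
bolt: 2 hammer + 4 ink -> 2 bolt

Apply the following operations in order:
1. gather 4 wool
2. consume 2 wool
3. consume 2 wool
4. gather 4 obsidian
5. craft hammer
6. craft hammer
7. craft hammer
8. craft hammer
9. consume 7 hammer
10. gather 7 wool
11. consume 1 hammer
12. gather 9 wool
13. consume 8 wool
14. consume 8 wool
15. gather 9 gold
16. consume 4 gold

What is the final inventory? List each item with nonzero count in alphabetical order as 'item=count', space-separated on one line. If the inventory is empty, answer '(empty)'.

After 1 (gather 4 wool): wool=4
After 2 (consume 2 wool): wool=2
After 3 (consume 2 wool): (empty)
After 4 (gather 4 obsidian): obsidian=4
After 5 (craft hammer): hammer=2 obsidian=3
After 6 (craft hammer): hammer=4 obsidian=2
After 7 (craft hammer): hammer=6 obsidian=1
After 8 (craft hammer): hammer=8
After 9 (consume 7 hammer): hammer=1
After 10 (gather 7 wool): hammer=1 wool=7
After 11 (consume 1 hammer): wool=7
After 12 (gather 9 wool): wool=16
After 13 (consume 8 wool): wool=8
After 14 (consume 8 wool): (empty)
After 15 (gather 9 gold): gold=9
After 16 (consume 4 gold): gold=5

Answer: gold=5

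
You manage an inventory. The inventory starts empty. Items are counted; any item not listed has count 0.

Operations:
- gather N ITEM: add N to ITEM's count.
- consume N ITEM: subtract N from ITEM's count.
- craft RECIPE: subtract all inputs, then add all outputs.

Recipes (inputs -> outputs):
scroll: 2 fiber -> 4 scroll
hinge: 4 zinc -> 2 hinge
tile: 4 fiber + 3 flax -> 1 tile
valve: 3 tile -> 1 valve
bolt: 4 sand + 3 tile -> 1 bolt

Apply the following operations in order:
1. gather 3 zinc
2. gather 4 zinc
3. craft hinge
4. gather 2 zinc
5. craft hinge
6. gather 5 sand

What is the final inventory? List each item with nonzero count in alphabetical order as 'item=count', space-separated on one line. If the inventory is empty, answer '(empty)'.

Answer: hinge=4 sand=5 zinc=1

Derivation:
After 1 (gather 3 zinc): zinc=3
After 2 (gather 4 zinc): zinc=7
After 3 (craft hinge): hinge=2 zinc=3
After 4 (gather 2 zinc): hinge=2 zinc=5
After 5 (craft hinge): hinge=4 zinc=1
After 6 (gather 5 sand): hinge=4 sand=5 zinc=1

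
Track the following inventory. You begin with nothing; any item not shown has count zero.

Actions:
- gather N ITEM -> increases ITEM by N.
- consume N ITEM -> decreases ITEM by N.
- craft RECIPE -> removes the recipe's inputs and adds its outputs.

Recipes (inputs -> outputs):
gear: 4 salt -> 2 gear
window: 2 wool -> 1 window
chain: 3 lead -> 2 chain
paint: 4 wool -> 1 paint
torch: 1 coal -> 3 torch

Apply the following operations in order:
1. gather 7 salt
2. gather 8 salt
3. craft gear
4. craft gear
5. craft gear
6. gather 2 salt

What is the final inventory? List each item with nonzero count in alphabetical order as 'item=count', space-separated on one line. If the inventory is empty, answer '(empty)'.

After 1 (gather 7 salt): salt=7
After 2 (gather 8 salt): salt=15
After 3 (craft gear): gear=2 salt=11
After 4 (craft gear): gear=4 salt=7
After 5 (craft gear): gear=6 salt=3
After 6 (gather 2 salt): gear=6 salt=5

Answer: gear=6 salt=5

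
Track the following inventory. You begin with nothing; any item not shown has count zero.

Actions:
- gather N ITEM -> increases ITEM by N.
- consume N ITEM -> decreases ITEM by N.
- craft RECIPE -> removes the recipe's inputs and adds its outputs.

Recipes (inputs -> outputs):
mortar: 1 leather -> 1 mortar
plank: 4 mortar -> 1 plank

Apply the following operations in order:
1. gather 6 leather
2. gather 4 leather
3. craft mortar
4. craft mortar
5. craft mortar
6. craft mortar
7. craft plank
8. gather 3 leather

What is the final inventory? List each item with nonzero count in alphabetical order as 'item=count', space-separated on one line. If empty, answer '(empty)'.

After 1 (gather 6 leather): leather=6
After 2 (gather 4 leather): leather=10
After 3 (craft mortar): leather=9 mortar=1
After 4 (craft mortar): leather=8 mortar=2
After 5 (craft mortar): leather=7 mortar=3
After 6 (craft mortar): leather=6 mortar=4
After 7 (craft plank): leather=6 plank=1
After 8 (gather 3 leather): leather=9 plank=1

Answer: leather=9 plank=1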